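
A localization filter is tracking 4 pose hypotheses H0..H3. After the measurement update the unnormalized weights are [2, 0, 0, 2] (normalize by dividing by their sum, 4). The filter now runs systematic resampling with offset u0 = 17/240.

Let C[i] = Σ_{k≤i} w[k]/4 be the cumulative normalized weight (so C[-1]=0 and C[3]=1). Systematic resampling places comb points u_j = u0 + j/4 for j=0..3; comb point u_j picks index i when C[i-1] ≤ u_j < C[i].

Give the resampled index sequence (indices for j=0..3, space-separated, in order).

0 0 3 3

C = [1/2, 1/2, 1/2, 1]
j=0: u_0=17/240 ∈ [0, 1/2) → index 0
j=1: u_1=77/240 ∈ [0, 1/2) → index 0
j=2: u_2=137/240 ∈ [1/2, 1) → index 3
j=3: u_3=197/240 ∈ [1/2, 1) → index 3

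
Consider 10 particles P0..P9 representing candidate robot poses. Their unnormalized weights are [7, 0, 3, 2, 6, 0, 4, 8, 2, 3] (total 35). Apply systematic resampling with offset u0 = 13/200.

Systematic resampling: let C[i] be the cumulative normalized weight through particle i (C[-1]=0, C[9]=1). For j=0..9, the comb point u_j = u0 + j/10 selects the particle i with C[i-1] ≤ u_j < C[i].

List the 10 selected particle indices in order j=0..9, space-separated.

0 0 2 4 4 6 7 7 8 9

C = [1/5, 1/5, 2/7, 12/35, 18/35, 18/35, 22/35, 6/7, 32/35, 1]
j=0: u_0=13/200 ∈ [0, 1/5) → index 0
j=1: u_1=33/200 ∈ [0, 1/5) → index 0
j=2: u_2=53/200 ∈ [1/5, 2/7) → index 2
j=3: u_3=73/200 ∈ [12/35, 18/35) → index 4
j=4: u_4=93/200 ∈ [12/35, 18/35) → index 4
j=5: u_5=113/200 ∈ [18/35, 22/35) → index 6
j=6: u_6=133/200 ∈ [22/35, 6/7) → index 7
j=7: u_7=153/200 ∈ [22/35, 6/7) → index 7
j=8: u_8=173/200 ∈ [6/7, 32/35) → index 8
j=9: u_9=193/200 ∈ [32/35, 1) → index 9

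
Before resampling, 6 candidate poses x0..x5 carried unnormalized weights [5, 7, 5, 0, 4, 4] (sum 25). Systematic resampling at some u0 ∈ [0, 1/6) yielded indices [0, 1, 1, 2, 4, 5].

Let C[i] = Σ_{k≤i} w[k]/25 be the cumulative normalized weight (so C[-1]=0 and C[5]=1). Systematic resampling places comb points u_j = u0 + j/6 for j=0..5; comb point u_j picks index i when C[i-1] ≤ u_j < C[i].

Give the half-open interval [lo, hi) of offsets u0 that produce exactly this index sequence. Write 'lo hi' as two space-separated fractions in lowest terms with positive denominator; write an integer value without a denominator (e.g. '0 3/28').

1/30 11/75

C = [1/5, 12/25, 17/25, 17/25, 21/25, 1]
j=0 picked index 0: u0 ∈ [0, 1/5)
j=1 picked index 1: u0 ∈ [1/30, 47/150)
j=2 picked index 1: u0 ∈ [-2/15, 11/75)
j=3 picked index 2: u0 ∈ [-1/50, 9/50)
j=4 picked index 4: u0 ∈ [1/75, 13/75)
j=5 picked index 5: u0 ∈ [1/150, 1/6)
intersection: [1/30, 11/75)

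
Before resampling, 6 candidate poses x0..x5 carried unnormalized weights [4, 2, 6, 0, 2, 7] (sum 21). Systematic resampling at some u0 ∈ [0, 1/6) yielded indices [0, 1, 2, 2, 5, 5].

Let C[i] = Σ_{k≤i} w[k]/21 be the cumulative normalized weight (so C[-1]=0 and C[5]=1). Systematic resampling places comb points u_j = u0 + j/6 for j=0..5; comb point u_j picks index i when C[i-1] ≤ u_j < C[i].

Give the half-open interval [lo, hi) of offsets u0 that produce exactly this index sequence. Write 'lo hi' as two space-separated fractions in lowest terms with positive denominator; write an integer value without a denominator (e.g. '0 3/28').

C = [4/21, 2/7, 4/7, 4/7, 2/3, 1]
j=0 picked index 0: u0 ∈ [0, 4/21)
j=1 picked index 1: u0 ∈ [1/42, 5/42)
j=2 picked index 2: u0 ∈ [-1/21, 5/21)
j=3 picked index 2: u0 ∈ [-3/14, 1/14)
j=4 picked index 5: u0 ∈ [0, 1/3)
j=5 picked index 5: u0 ∈ [-1/6, 1/6)
intersection: [1/42, 1/14)

1/42 1/14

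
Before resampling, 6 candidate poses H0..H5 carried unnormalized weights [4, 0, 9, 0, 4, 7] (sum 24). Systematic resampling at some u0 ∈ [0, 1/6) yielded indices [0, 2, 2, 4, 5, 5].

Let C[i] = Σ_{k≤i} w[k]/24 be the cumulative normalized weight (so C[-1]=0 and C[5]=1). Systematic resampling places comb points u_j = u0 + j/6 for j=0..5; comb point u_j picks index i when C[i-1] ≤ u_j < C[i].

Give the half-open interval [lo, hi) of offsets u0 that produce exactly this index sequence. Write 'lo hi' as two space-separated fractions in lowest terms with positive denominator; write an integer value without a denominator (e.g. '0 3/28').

1/24 1/6

C = [1/6, 1/6, 13/24, 13/24, 17/24, 1]
j=0 picked index 0: u0 ∈ [0, 1/6)
j=1 picked index 2: u0 ∈ [0, 3/8)
j=2 picked index 2: u0 ∈ [-1/6, 5/24)
j=3 picked index 4: u0 ∈ [1/24, 5/24)
j=4 picked index 5: u0 ∈ [1/24, 1/3)
j=5 picked index 5: u0 ∈ [-1/8, 1/6)
intersection: [1/24, 1/6)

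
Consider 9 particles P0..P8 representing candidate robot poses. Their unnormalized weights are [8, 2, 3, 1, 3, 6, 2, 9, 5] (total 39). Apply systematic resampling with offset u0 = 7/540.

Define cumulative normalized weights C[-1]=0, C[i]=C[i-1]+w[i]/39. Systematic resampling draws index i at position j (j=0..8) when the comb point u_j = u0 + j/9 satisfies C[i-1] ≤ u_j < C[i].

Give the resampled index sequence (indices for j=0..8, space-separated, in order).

C = [8/39, 10/39, 1/3, 14/39, 17/39, 23/39, 25/39, 34/39, 1]
j=0: u_0=7/540 ∈ [0, 8/39) → index 0
j=1: u_1=67/540 ∈ [0, 8/39) → index 0
j=2: u_2=127/540 ∈ [8/39, 10/39) → index 1
j=3: u_3=187/540 ∈ [1/3, 14/39) → index 3
j=4: u_4=247/540 ∈ [17/39, 23/39) → index 5
j=5: u_5=307/540 ∈ [17/39, 23/39) → index 5
j=6: u_6=367/540 ∈ [25/39, 34/39) → index 7
j=7: u_7=427/540 ∈ [25/39, 34/39) → index 7
j=8: u_8=487/540 ∈ [34/39, 1) → index 8

0 0 1 3 5 5 7 7 8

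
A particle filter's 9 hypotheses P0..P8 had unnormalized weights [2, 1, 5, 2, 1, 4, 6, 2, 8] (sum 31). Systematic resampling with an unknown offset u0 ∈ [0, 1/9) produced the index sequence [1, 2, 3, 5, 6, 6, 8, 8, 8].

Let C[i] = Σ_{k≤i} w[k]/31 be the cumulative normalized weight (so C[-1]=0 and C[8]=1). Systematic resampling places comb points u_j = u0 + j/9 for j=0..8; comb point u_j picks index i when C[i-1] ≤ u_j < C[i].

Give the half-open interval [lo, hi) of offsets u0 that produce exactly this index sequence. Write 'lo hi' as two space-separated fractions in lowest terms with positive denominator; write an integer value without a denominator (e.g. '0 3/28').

C = [2/31, 3/31, 8/31, 10/31, 11/31, 15/31, 21/31, 23/31, 1]
j=0 picked index 1: u0 ∈ [2/31, 3/31)
j=1 picked index 2: u0 ∈ [-4/279, 41/279)
j=2 picked index 3: u0 ∈ [10/279, 28/279)
j=3 picked index 5: u0 ∈ [2/93, 14/93)
j=4 picked index 6: u0 ∈ [11/279, 65/279)
j=5 picked index 6: u0 ∈ [-20/279, 34/279)
j=6 picked index 8: u0 ∈ [7/93, 1/3)
j=7 picked index 8: u0 ∈ [-10/279, 2/9)
j=8 picked index 8: u0 ∈ [-41/279, 1/9)
intersection: [7/93, 3/31)

7/93 3/31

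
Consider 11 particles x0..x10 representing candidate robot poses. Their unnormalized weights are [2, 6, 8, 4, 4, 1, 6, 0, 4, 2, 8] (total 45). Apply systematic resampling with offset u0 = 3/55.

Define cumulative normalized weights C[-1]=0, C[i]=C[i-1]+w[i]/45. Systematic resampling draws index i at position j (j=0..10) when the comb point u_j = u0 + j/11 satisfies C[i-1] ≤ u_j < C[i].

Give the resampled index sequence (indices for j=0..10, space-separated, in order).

1 1 2 2 3 4 6 8 9 10 10

C = [2/45, 8/45, 16/45, 4/9, 8/15, 5/9, 31/45, 31/45, 7/9, 37/45, 1]
j=0: u_0=3/55 ∈ [2/45, 8/45) → index 1
j=1: u_1=8/55 ∈ [2/45, 8/45) → index 1
j=2: u_2=13/55 ∈ [8/45, 16/45) → index 2
j=3: u_3=18/55 ∈ [8/45, 16/45) → index 2
j=4: u_4=23/55 ∈ [16/45, 4/9) → index 3
j=5: u_5=28/55 ∈ [4/9, 8/15) → index 4
j=6: u_6=3/5 ∈ [5/9, 31/45) → index 6
j=7: u_7=38/55 ∈ [31/45, 7/9) → index 8
j=8: u_8=43/55 ∈ [7/9, 37/45) → index 9
j=9: u_9=48/55 ∈ [37/45, 1) → index 10
j=10: u_10=53/55 ∈ [37/45, 1) → index 10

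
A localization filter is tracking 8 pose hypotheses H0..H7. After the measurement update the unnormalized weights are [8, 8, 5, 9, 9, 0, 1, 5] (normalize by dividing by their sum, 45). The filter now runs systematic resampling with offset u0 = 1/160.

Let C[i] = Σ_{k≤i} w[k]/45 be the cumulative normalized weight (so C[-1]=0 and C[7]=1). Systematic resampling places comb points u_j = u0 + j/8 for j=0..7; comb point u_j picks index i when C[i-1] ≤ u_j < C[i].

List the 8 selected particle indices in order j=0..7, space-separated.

0 0 1 2 3 3 4 6

C = [8/45, 16/45, 7/15, 2/3, 13/15, 13/15, 8/9, 1]
j=0: u_0=1/160 ∈ [0, 8/45) → index 0
j=1: u_1=21/160 ∈ [0, 8/45) → index 0
j=2: u_2=41/160 ∈ [8/45, 16/45) → index 1
j=3: u_3=61/160 ∈ [16/45, 7/15) → index 2
j=4: u_4=81/160 ∈ [7/15, 2/3) → index 3
j=5: u_5=101/160 ∈ [7/15, 2/3) → index 3
j=6: u_6=121/160 ∈ [2/3, 13/15) → index 4
j=7: u_7=141/160 ∈ [13/15, 8/9) → index 6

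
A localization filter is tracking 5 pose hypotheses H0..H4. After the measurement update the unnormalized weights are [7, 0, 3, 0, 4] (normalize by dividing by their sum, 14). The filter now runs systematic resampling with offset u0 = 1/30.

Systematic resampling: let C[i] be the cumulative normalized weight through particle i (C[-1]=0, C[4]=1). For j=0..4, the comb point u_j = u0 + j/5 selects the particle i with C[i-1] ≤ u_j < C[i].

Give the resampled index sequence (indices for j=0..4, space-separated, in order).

0 0 0 2 4

C = [1/2, 1/2, 5/7, 5/7, 1]
j=0: u_0=1/30 ∈ [0, 1/2) → index 0
j=1: u_1=7/30 ∈ [0, 1/2) → index 0
j=2: u_2=13/30 ∈ [0, 1/2) → index 0
j=3: u_3=19/30 ∈ [1/2, 5/7) → index 2
j=4: u_4=5/6 ∈ [5/7, 1) → index 4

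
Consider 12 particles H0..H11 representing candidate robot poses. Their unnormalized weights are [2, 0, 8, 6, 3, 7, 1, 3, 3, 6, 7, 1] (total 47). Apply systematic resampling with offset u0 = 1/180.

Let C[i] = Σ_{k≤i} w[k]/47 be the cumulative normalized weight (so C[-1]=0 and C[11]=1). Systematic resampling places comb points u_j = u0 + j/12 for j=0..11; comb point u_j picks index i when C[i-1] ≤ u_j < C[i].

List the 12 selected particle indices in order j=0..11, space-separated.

0 2 2 3 3 5 5 7 8 9 10 10

C = [2/47, 2/47, 10/47, 16/47, 19/47, 26/47, 27/47, 30/47, 33/47, 39/47, 46/47, 1]
j=0: u_0=1/180 ∈ [0, 2/47) → index 0
j=1: u_1=4/45 ∈ [2/47, 10/47) → index 2
j=2: u_2=31/180 ∈ [2/47, 10/47) → index 2
j=3: u_3=23/90 ∈ [10/47, 16/47) → index 3
j=4: u_4=61/180 ∈ [10/47, 16/47) → index 3
j=5: u_5=19/45 ∈ [19/47, 26/47) → index 5
j=6: u_6=91/180 ∈ [19/47, 26/47) → index 5
j=7: u_7=53/90 ∈ [27/47, 30/47) → index 7
j=8: u_8=121/180 ∈ [30/47, 33/47) → index 8
j=9: u_9=34/45 ∈ [33/47, 39/47) → index 9
j=10: u_10=151/180 ∈ [39/47, 46/47) → index 10
j=11: u_11=83/90 ∈ [39/47, 46/47) → index 10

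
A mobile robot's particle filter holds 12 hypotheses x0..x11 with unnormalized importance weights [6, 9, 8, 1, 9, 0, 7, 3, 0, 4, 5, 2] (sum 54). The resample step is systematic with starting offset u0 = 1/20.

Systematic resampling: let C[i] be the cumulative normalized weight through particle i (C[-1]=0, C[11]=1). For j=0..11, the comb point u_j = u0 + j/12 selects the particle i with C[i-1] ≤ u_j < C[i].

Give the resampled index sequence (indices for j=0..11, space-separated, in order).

0 1 1 2 2 4 4 6 6 9 10 11

C = [1/9, 5/18, 23/54, 4/9, 11/18, 11/18, 20/27, 43/54, 43/54, 47/54, 26/27, 1]
j=0: u_0=1/20 ∈ [0, 1/9) → index 0
j=1: u_1=2/15 ∈ [1/9, 5/18) → index 1
j=2: u_2=13/60 ∈ [1/9, 5/18) → index 1
j=3: u_3=3/10 ∈ [5/18, 23/54) → index 2
j=4: u_4=23/60 ∈ [5/18, 23/54) → index 2
j=5: u_5=7/15 ∈ [4/9, 11/18) → index 4
j=6: u_6=11/20 ∈ [4/9, 11/18) → index 4
j=7: u_7=19/30 ∈ [11/18, 20/27) → index 6
j=8: u_8=43/60 ∈ [11/18, 20/27) → index 6
j=9: u_9=4/5 ∈ [43/54, 47/54) → index 9
j=10: u_10=53/60 ∈ [47/54, 26/27) → index 10
j=11: u_11=29/30 ∈ [26/27, 1) → index 11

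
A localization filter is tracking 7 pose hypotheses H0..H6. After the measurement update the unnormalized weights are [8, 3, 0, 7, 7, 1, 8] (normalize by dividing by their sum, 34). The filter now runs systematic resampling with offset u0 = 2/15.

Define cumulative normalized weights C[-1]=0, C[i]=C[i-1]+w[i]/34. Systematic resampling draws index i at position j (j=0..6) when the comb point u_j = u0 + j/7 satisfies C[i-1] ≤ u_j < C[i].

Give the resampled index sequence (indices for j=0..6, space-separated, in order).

C = [4/17, 11/34, 11/34, 9/17, 25/34, 13/17, 1]
j=0: u_0=2/15 ∈ [0, 4/17) → index 0
j=1: u_1=29/105 ∈ [4/17, 11/34) → index 1
j=2: u_2=44/105 ∈ [11/34, 9/17) → index 3
j=3: u_3=59/105 ∈ [9/17, 25/34) → index 4
j=4: u_4=74/105 ∈ [9/17, 25/34) → index 4
j=5: u_5=89/105 ∈ [13/17, 1) → index 6
j=6: u_6=104/105 ∈ [13/17, 1) → index 6

0 1 3 4 4 6 6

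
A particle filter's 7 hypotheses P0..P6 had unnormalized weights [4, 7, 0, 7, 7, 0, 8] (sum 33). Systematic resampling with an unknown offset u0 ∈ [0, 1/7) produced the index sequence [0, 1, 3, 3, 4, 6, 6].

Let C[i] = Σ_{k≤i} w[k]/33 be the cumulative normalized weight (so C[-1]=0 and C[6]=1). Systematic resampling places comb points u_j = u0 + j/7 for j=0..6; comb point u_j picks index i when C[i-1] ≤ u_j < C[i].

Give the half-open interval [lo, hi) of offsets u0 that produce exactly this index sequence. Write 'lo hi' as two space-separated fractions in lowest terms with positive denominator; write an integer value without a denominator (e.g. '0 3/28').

1/21 9/77

C = [4/33, 1/3, 1/3, 6/11, 25/33, 25/33, 1]
j=0 picked index 0: u0 ∈ [0, 4/33)
j=1 picked index 1: u0 ∈ [-5/231, 4/21)
j=2 picked index 3: u0 ∈ [1/21, 20/77)
j=3 picked index 3: u0 ∈ [-2/21, 9/77)
j=4 picked index 4: u0 ∈ [-2/77, 43/231)
j=5 picked index 6: u0 ∈ [10/231, 2/7)
j=6 picked index 6: u0 ∈ [-23/231, 1/7)
intersection: [1/21, 9/77)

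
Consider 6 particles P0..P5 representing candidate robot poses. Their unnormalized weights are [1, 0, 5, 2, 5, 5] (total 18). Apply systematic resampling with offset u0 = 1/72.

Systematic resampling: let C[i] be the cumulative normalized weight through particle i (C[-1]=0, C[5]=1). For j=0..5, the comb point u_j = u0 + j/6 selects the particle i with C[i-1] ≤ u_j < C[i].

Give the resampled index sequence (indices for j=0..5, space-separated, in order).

C = [1/18, 1/18, 1/3, 4/9, 13/18, 1]
j=0: u_0=1/72 ∈ [0, 1/18) → index 0
j=1: u_1=13/72 ∈ [1/18, 1/3) → index 2
j=2: u_2=25/72 ∈ [1/3, 4/9) → index 3
j=3: u_3=37/72 ∈ [4/9, 13/18) → index 4
j=4: u_4=49/72 ∈ [4/9, 13/18) → index 4
j=5: u_5=61/72 ∈ [13/18, 1) → index 5

0 2 3 4 4 5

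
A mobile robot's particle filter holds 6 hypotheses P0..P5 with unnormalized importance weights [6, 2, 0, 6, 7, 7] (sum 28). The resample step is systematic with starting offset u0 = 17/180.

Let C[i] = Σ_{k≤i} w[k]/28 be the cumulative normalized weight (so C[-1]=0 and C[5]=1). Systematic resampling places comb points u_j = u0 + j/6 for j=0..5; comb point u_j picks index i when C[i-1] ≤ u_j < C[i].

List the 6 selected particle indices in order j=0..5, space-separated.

0 1 3 4 5 5

C = [3/14, 2/7, 2/7, 1/2, 3/4, 1]
j=0: u_0=17/180 ∈ [0, 3/14) → index 0
j=1: u_1=47/180 ∈ [3/14, 2/7) → index 1
j=2: u_2=77/180 ∈ [2/7, 1/2) → index 3
j=3: u_3=107/180 ∈ [1/2, 3/4) → index 4
j=4: u_4=137/180 ∈ [3/4, 1) → index 5
j=5: u_5=167/180 ∈ [3/4, 1) → index 5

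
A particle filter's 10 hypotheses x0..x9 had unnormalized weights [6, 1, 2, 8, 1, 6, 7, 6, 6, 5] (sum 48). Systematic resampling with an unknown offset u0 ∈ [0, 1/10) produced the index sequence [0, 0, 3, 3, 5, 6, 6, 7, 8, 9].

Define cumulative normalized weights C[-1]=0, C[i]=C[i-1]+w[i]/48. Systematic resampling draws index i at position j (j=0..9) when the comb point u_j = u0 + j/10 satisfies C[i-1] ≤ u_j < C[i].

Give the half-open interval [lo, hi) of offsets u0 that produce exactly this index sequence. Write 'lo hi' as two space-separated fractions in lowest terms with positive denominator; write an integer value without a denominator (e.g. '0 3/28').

0 1/40

C = [1/8, 7/48, 3/16, 17/48, 3/8, 1/2, 31/48, 37/48, 43/48, 1]
j=0 picked index 0: u0 ∈ [0, 1/8)
j=1 picked index 0: u0 ∈ [-1/10, 1/40)
j=2 picked index 3: u0 ∈ [-1/80, 37/240)
j=3 picked index 3: u0 ∈ [-9/80, 13/240)
j=4 picked index 5: u0 ∈ [-1/40, 1/10)
j=5 picked index 6: u0 ∈ [0, 7/48)
j=6 picked index 6: u0 ∈ [-1/10, 11/240)
j=7 picked index 7: u0 ∈ [-13/240, 17/240)
j=8 picked index 8: u0 ∈ [-7/240, 23/240)
j=9 picked index 9: u0 ∈ [-1/240, 1/10)
intersection: [0, 1/40)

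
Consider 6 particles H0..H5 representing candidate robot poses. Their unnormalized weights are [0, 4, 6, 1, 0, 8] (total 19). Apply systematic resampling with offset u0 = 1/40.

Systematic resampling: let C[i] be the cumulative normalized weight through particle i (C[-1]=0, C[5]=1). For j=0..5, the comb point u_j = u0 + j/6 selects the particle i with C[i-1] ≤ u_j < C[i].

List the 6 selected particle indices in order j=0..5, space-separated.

1 1 2 2 5 5

C = [0, 4/19, 10/19, 11/19, 11/19, 1]
j=0: u_0=1/40 ∈ [0, 4/19) → index 1
j=1: u_1=23/120 ∈ [0, 4/19) → index 1
j=2: u_2=43/120 ∈ [4/19, 10/19) → index 2
j=3: u_3=21/40 ∈ [4/19, 10/19) → index 2
j=4: u_4=83/120 ∈ [11/19, 1) → index 5
j=5: u_5=103/120 ∈ [11/19, 1) → index 5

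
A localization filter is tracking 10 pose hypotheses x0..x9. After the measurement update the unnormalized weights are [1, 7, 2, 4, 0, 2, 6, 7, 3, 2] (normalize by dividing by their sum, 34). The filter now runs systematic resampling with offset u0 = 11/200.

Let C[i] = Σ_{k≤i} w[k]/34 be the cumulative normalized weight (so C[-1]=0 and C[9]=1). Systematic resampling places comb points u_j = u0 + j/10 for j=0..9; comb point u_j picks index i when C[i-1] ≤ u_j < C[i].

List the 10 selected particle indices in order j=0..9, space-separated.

C = [1/34, 4/17, 5/17, 7/17, 7/17, 8/17, 11/17, 29/34, 16/17, 1]
j=0: u_0=11/200 ∈ [1/34, 4/17) → index 1
j=1: u_1=31/200 ∈ [1/34, 4/17) → index 1
j=2: u_2=51/200 ∈ [4/17, 5/17) → index 2
j=3: u_3=71/200 ∈ [5/17, 7/17) → index 3
j=4: u_4=91/200 ∈ [7/17, 8/17) → index 5
j=5: u_5=111/200 ∈ [8/17, 11/17) → index 6
j=6: u_6=131/200 ∈ [11/17, 29/34) → index 7
j=7: u_7=151/200 ∈ [11/17, 29/34) → index 7
j=8: u_8=171/200 ∈ [29/34, 16/17) → index 8
j=9: u_9=191/200 ∈ [16/17, 1) → index 9

1 1 2 3 5 6 7 7 8 9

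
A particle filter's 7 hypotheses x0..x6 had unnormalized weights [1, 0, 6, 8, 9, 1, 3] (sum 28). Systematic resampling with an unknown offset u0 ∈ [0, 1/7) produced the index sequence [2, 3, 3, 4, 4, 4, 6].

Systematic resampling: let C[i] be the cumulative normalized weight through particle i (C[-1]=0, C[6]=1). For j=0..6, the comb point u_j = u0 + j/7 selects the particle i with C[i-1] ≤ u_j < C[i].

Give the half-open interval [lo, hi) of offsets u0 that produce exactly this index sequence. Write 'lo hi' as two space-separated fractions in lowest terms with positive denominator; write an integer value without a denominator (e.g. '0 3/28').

3/28 1/7

C = [1/28, 1/28, 1/4, 15/28, 6/7, 25/28, 1]
j=0 picked index 2: u0 ∈ [1/28, 1/4)
j=1 picked index 3: u0 ∈ [3/28, 11/28)
j=2 picked index 3: u0 ∈ [-1/28, 1/4)
j=3 picked index 4: u0 ∈ [3/28, 3/7)
j=4 picked index 4: u0 ∈ [-1/28, 2/7)
j=5 picked index 4: u0 ∈ [-5/28, 1/7)
j=6 picked index 6: u0 ∈ [1/28, 1/7)
intersection: [3/28, 1/7)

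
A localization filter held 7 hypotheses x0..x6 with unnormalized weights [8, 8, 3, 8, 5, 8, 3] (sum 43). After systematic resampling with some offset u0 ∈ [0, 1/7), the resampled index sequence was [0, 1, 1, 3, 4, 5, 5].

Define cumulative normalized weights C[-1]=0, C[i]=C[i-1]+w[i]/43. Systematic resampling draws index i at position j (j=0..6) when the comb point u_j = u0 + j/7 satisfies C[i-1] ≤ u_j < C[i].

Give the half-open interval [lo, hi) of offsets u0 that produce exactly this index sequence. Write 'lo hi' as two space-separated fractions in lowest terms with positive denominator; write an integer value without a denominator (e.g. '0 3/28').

C = [8/43, 16/43, 19/43, 27/43, 32/43, 40/43, 1]
j=0 picked index 0: u0 ∈ [0, 8/43)
j=1 picked index 1: u0 ∈ [13/301, 69/301)
j=2 picked index 1: u0 ∈ [-30/301, 26/301)
j=3 picked index 3: u0 ∈ [4/301, 60/301)
j=4 picked index 4: u0 ∈ [17/301, 52/301)
j=5 picked index 5: u0 ∈ [9/301, 65/301)
j=6 picked index 5: u0 ∈ [-34/301, 22/301)
intersection: [17/301, 22/301)

17/301 22/301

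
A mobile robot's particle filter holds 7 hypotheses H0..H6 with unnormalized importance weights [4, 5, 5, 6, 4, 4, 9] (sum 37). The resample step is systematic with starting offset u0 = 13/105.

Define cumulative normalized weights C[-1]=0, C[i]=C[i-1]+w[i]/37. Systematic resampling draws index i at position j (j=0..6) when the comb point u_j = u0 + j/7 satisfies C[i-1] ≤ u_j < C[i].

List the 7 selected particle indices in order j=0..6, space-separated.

C = [4/37, 9/37, 14/37, 20/37, 24/37, 28/37, 1]
j=0: u_0=13/105 ∈ [4/37, 9/37) → index 1
j=1: u_1=4/15 ∈ [9/37, 14/37) → index 2
j=2: u_2=43/105 ∈ [14/37, 20/37) → index 3
j=3: u_3=58/105 ∈ [20/37, 24/37) → index 4
j=4: u_4=73/105 ∈ [24/37, 28/37) → index 5
j=5: u_5=88/105 ∈ [28/37, 1) → index 6
j=6: u_6=103/105 ∈ [28/37, 1) → index 6

1 2 3 4 5 6 6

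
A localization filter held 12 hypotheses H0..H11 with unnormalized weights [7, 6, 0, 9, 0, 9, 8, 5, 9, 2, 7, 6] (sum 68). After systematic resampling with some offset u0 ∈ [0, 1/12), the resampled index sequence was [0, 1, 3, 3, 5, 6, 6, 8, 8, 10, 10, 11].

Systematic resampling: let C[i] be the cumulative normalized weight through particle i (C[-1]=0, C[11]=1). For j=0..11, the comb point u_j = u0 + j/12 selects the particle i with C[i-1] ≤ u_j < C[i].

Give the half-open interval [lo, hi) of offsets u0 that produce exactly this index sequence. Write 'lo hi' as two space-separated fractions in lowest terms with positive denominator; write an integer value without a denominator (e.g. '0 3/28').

13/204 5/68

C = [7/68, 13/68, 13/68, 11/34, 11/34, 31/68, 39/68, 11/17, 53/68, 55/68, 31/34, 1]
j=0 picked index 0: u0 ∈ [0, 7/68)
j=1 picked index 1: u0 ∈ [1/51, 11/102)
j=2 picked index 3: u0 ∈ [5/204, 8/51)
j=3 picked index 3: u0 ∈ [-1/17, 5/68)
j=4 picked index 5: u0 ∈ [-1/102, 25/204)
j=5 picked index 6: u0 ∈ [2/51, 8/51)
j=6 picked index 6: u0 ∈ [-3/68, 5/68)
j=7 picked index 8: u0 ∈ [13/204, 10/51)
j=8 picked index 8: u0 ∈ [-1/51, 23/204)
j=9 picked index 10: u0 ∈ [1/17, 11/68)
j=10 picked index 10: u0 ∈ [-5/204, 4/51)
j=11 picked index 11: u0 ∈ [-1/204, 1/12)
intersection: [13/204, 5/68)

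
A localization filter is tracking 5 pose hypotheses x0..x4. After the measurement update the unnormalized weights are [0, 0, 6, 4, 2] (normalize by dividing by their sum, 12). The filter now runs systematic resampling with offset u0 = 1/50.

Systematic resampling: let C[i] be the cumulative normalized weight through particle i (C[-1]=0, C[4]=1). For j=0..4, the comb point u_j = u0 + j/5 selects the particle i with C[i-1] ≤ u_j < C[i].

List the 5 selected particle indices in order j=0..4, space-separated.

2 2 2 3 3

C = [0, 0, 1/2, 5/6, 1]
j=0: u_0=1/50 ∈ [0, 1/2) → index 2
j=1: u_1=11/50 ∈ [0, 1/2) → index 2
j=2: u_2=21/50 ∈ [0, 1/2) → index 2
j=3: u_3=31/50 ∈ [1/2, 5/6) → index 3
j=4: u_4=41/50 ∈ [1/2, 5/6) → index 3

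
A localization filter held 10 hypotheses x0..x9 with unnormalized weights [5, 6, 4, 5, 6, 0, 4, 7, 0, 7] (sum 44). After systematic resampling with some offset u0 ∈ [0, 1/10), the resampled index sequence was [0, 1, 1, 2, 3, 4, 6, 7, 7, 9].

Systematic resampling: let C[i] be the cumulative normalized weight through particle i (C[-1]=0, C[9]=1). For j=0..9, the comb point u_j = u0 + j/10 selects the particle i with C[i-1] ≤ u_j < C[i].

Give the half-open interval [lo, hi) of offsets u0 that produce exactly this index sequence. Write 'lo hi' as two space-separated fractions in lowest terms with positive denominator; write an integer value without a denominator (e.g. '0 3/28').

3/220 9/220

C = [5/44, 1/4, 15/44, 5/11, 13/22, 13/22, 15/22, 37/44, 37/44, 1]
j=0 picked index 0: u0 ∈ [0, 5/44)
j=1 picked index 1: u0 ∈ [3/220, 3/20)
j=2 picked index 1: u0 ∈ [-19/220, 1/20)
j=3 picked index 2: u0 ∈ [-1/20, 9/220)
j=4 picked index 3: u0 ∈ [-13/220, 3/55)
j=5 picked index 4: u0 ∈ [-1/22, 1/11)
j=6 picked index 6: u0 ∈ [-1/110, 9/110)
j=7 picked index 7: u0 ∈ [-1/55, 31/220)
j=8 picked index 7: u0 ∈ [-13/110, 9/220)
j=9 picked index 9: u0 ∈ [-13/220, 1/10)
intersection: [3/220, 9/220)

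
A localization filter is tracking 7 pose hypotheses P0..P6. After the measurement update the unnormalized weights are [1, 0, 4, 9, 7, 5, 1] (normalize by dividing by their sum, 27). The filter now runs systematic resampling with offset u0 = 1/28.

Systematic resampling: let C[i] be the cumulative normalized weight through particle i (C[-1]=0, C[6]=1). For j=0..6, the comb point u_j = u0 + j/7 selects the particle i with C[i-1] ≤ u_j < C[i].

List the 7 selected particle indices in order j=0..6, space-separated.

0 2 3 3 4 4 5

C = [1/27, 1/27, 5/27, 14/27, 7/9, 26/27, 1]
j=0: u_0=1/28 ∈ [0, 1/27) → index 0
j=1: u_1=5/28 ∈ [1/27, 5/27) → index 2
j=2: u_2=9/28 ∈ [5/27, 14/27) → index 3
j=3: u_3=13/28 ∈ [5/27, 14/27) → index 3
j=4: u_4=17/28 ∈ [14/27, 7/9) → index 4
j=5: u_5=3/4 ∈ [14/27, 7/9) → index 4
j=6: u_6=25/28 ∈ [7/9, 26/27) → index 5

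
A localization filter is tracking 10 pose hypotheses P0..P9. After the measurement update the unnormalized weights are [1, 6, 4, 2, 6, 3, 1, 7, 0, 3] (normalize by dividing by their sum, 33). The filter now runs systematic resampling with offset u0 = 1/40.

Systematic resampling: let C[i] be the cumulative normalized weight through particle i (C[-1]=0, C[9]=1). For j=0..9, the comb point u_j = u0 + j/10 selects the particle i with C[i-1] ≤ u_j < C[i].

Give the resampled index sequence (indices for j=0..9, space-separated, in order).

C = [1/33, 7/33, 1/3, 13/33, 19/33, 2/3, 23/33, 10/11, 10/11, 1]
j=0: u_0=1/40 ∈ [0, 1/33) → index 0
j=1: u_1=1/8 ∈ [1/33, 7/33) → index 1
j=2: u_2=9/40 ∈ [7/33, 1/3) → index 2
j=3: u_3=13/40 ∈ [7/33, 1/3) → index 2
j=4: u_4=17/40 ∈ [13/33, 19/33) → index 4
j=5: u_5=21/40 ∈ [13/33, 19/33) → index 4
j=6: u_6=5/8 ∈ [19/33, 2/3) → index 5
j=7: u_7=29/40 ∈ [23/33, 10/11) → index 7
j=8: u_8=33/40 ∈ [23/33, 10/11) → index 7
j=9: u_9=37/40 ∈ [10/11, 1) → index 9

0 1 2 2 4 4 5 7 7 9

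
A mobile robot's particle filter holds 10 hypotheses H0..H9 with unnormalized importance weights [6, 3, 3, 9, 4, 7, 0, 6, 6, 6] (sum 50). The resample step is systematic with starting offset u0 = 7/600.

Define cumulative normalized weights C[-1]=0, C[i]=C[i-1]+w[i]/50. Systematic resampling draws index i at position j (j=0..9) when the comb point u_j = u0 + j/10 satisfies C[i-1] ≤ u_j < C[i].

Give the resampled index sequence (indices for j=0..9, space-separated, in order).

C = [3/25, 9/50, 6/25, 21/50, 1/2, 16/25, 16/25, 19/25, 22/25, 1]
j=0: u_0=7/600 ∈ [0, 3/25) → index 0
j=1: u_1=67/600 ∈ [0, 3/25) → index 0
j=2: u_2=127/600 ∈ [9/50, 6/25) → index 2
j=3: u_3=187/600 ∈ [6/25, 21/50) → index 3
j=4: u_4=247/600 ∈ [6/25, 21/50) → index 3
j=5: u_5=307/600 ∈ [1/2, 16/25) → index 5
j=6: u_6=367/600 ∈ [1/2, 16/25) → index 5
j=7: u_7=427/600 ∈ [16/25, 19/25) → index 7
j=8: u_8=487/600 ∈ [19/25, 22/25) → index 8
j=9: u_9=547/600 ∈ [22/25, 1) → index 9

0 0 2 3 3 5 5 7 8 9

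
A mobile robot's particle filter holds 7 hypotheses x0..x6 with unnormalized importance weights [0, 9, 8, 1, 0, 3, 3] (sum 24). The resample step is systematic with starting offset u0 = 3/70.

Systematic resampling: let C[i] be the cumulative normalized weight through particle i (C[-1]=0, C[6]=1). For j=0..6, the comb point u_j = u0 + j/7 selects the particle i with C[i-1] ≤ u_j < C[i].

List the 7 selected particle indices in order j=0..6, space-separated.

C = [0, 3/8, 17/24, 3/4, 3/4, 7/8, 1]
j=0: u_0=3/70 ∈ [0, 3/8) → index 1
j=1: u_1=13/70 ∈ [0, 3/8) → index 1
j=2: u_2=23/70 ∈ [0, 3/8) → index 1
j=3: u_3=33/70 ∈ [3/8, 17/24) → index 2
j=4: u_4=43/70 ∈ [3/8, 17/24) → index 2
j=5: u_5=53/70 ∈ [3/4, 7/8) → index 5
j=6: u_6=9/10 ∈ [7/8, 1) → index 6

1 1 1 2 2 5 6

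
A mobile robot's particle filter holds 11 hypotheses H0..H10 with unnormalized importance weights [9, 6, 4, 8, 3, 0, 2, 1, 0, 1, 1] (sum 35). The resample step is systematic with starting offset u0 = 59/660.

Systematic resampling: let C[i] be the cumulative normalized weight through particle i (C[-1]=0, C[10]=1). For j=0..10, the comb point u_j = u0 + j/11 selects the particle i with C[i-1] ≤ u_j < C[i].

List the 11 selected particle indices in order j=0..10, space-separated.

C = [9/35, 3/7, 19/35, 27/35, 6/7, 6/7, 32/35, 33/35, 33/35, 34/35, 1]
j=0: u_0=59/660 ∈ [0, 9/35) → index 0
j=1: u_1=119/660 ∈ [0, 9/35) → index 0
j=2: u_2=179/660 ∈ [9/35, 3/7) → index 1
j=3: u_3=239/660 ∈ [9/35, 3/7) → index 1
j=4: u_4=299/660 ∈ [3/7, 19/35) → index 2
j=5: u_5=359/660 ∈ [19/35, 27/35) → index 3
j=6: u_6=419/660 ∈ [19/35, 27/35) → index 3
j=7: u_7=479/660 ∈ [19/35, 27/35) → index 3
j=8: u_8=49/60 ∈ [27/35, 6/7) → index 4
j=9: u_9=599/660 ∈ [6/7, 32/35) → index 6
j=10: u_10=659/660 ∈ [34/35, 1) → index 10

0 0 1 1 2 3 3 3 4 6 10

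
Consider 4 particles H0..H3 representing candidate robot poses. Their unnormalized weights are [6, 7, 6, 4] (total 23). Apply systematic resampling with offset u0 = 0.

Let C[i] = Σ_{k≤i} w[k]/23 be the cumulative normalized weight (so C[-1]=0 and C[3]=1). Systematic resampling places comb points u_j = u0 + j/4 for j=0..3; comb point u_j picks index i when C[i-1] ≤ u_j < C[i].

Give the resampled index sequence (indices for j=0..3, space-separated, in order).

0 0 1 2

C = [6/23, 13/23, 19/23, 1]
j=0: u_0=0 ∈ [0, 6/23) → index 0
j=1: u_1=1/4 ∈ [0, 6/23) → index 0
j=2: u_2=1/2 ∈ [6/23, 13/23) → index 1
j=3: u_3=3/4 ∈ [13/23, 19/23) → index 2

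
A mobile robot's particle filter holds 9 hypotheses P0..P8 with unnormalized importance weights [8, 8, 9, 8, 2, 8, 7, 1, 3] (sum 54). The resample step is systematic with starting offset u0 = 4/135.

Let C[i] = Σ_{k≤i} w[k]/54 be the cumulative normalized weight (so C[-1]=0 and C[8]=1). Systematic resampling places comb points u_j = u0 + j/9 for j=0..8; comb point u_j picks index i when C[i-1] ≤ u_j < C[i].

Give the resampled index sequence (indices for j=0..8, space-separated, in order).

0 0 1 2 3 3 5 6 6

C = [4/27, 8/27, 25/54, 11/18, 35/54, 43/54, 25/27, 17/18, 1]
j=0: u_0=4/135 ∈ [0, 4/27) → index 0
j=1: u_1=19/135 ∈ [0, 4/27) → index 0
j=2: u_2=34/135 ∈ [4/27, 8/27) → index 1
j=3: u_3=49/135 ∈ [8/27, 25/54) → index 2
j=4: u_4=64/135 ∈ [25/54, 11/18) → index 3
j=5: u_5=79/135 ∈ [25/54, 11/18) → index 3
j=6: u_6=94/135 ∈ [35/54, 43/54) → index 5
j=7: u_7=109/135 ∈ [43/54, 25/27) → index 6
j=8: u_8=124/135 ∈ [43/54, 25/27) → index 6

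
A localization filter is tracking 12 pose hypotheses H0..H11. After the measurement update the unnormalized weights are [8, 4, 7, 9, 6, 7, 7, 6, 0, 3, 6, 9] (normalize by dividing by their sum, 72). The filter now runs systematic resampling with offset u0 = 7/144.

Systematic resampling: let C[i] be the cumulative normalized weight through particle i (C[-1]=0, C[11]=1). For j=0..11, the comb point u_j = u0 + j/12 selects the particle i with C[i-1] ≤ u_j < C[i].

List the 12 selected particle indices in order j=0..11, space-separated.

C = [1/9, 1/6, 19/72, 7/18, 17/36, 41/72, 2/3, 3/4, 3/4, 19/24, 7/8, 1]
j=0: u_0=7/144 ∈ [0, 1/9) → index 0
j=1: u_1=19/144 ∈ [1/9, 1/6) → index 1
j=2: u_2=31/144 ∈ [1/6, 19/72) → index 2
j=3: u_3=43/144 ∈ [19/72, 7/18) → index 3
j=4: u_4=55/144 ∈ [19/72, 7/18) → index 3
j=5: u_5=67/144 ∈ [7/18, 17/36) → index 4
j=6: u_6=79/144 ∈ [17/36, 41/72) → index 5
j=7: u_7=91/144 ∈ [41/72, 2/3) → index 6
j=8: u_8=103/144 ∈ [2/3, 3/4) → index 7
j=9: u_9=115/144 ∈ [19/24, 7/8) → index 10
j=10: u_10=127/144 ∈ [7/8, 1) → index 11
j=11: u_11=139/144 ∈ [7/8, 1) → index 11

0 1 2 3 3 4 5 6 7 10 11 11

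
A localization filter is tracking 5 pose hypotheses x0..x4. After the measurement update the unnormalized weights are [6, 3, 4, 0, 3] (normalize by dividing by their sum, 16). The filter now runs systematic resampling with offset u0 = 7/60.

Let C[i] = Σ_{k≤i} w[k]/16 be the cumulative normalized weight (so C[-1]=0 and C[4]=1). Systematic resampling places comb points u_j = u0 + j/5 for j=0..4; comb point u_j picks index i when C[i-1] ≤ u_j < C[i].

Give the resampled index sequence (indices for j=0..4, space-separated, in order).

C = [3/8, 9/16, 13/16, 13/16, 1]
j=0: u_0=7/60 ∈ [0, 3/8) → index 0
j=1: u_1=19/60 ∈ [0, 3/8) → index 0
j=2: u_2=31/60 ∈ [3/8, 9/16) → index 1
j=3: u_3=43/60 ∈ [9/16, 13/16) → index 2
j=4: u_4=11/12 ∈ [13/16, 1) → index 4

0 0 1 2 4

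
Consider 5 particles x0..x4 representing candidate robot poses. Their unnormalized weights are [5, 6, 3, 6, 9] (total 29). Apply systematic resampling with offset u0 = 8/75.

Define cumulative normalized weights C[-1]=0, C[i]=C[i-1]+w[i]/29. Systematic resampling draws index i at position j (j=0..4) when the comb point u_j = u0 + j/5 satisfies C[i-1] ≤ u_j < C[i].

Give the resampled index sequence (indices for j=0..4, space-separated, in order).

0 1 3 4 4

C = [5/29, 11/29, 14/29, 20/29, 1]
j=0: u_0=8/75 ∈ [0, 5/29) → index 0
j=1: u_1=23/75 ∈ [5/29, 11/29) → index 1
j=2: u_2=38/75 ∈ [14/29, 20/29) → index 3
j=3: u_3=53/75 ∈ [20/29, 1) → index 4
j=4: u_4=68/75 ∈ [20/29, 1) → index 4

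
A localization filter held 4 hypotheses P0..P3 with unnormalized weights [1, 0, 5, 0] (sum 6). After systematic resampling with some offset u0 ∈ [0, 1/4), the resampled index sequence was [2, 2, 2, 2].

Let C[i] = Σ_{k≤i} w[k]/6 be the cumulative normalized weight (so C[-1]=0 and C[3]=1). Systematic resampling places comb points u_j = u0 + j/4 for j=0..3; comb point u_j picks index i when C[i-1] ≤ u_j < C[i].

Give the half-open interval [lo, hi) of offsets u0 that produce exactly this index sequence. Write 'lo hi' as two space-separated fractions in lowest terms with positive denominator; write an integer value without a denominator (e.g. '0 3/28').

C = [1/6, 1/6, 1, 1]
j=0 picked index 2: u0 ∈ [1/6, 1)
j=1 picked index 2: u0 ∈ [-1/12, 3/4)
j=2 picked index 2: u0 ∈ [-1/3, 1/2)
j=3 picked index 2: u0 ∈ [-7/12, 1/4)
intersection: [1/6, 1/4)

1/6 1/4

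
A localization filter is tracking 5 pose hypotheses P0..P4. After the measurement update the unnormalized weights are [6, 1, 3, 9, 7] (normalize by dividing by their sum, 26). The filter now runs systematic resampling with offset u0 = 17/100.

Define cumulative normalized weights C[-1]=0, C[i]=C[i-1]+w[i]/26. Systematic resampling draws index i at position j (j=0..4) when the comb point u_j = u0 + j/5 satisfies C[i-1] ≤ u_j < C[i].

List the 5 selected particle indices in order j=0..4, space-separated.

C = [3/13, 7/26, 5/13, 19/26, 1]
j=0: u_0=17/100 ∈ [0, 3/13) → index 0
j=1: u_1=37/100 ∈ [7/26, 5/13) → index 2
j=2: u_2=57/100 ∈ [5/13, 19/26) → index 3
j=3: u_3=77/100 ∈ [19/26, 1) → index 4
j=4: u_4=97/100 ∈ [19/26, 1) → index 4

0 2 3 4 4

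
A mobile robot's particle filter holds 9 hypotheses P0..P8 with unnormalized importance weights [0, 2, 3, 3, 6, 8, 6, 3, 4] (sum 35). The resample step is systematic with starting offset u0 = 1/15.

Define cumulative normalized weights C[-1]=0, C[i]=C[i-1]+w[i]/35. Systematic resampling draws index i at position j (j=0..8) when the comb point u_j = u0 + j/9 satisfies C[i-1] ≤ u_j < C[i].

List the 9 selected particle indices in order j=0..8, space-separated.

2 3 4 5 5 5 6 7 8

C = [0, 2/35, 1/7, 8/35, 2/5, 22/35, 4/5, 31/35, 1]
j=0: u_0=1/15 ∈ [2/35, 1/7) → index 2
j=1: u_1=8/45 ∈ [1/7, 8/35) → index 3
j=2: u_2=13/45 ∈ [8/35, 2/5) → index 4
j=3: u_3=2/5 ∈ [2/5, 22/35) → index 5
j=4: u_4=23/45 ∈ [2/5, 22/35) → index 5
j=5: u_5=28/45 ∈ [2/5, 22/35) → index 5
j=6: u_6=11/15 ∈ [22/35, 4/5) → index 6
j=7: u_7=38/45 ∈ [4/5, 31/35) → index 7
j=8: u_8=43/45 ∈ [31/35, 1) → index 8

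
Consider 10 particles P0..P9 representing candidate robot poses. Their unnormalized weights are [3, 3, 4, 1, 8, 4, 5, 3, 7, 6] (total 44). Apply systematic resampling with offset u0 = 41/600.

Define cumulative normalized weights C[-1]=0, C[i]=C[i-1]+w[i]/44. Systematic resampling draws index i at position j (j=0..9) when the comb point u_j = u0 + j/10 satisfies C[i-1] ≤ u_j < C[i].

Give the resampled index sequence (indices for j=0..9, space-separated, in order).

C = [3/44, 3/22, 5/22, 1/4, 19/44, 23/44, 7/11, 31/44, 19/22, 1]
j=0: u_0=41/600 ∈ [3/44, 3/22) → index 1
j=1: u_1=101/600 ∈ [3/22, 5/22) → index 2
j=2: u_2=161/600 ∈ [1/4, 19/44) → index 4
j=3: u_3=221/600 ∈ [1/4, 19/44) → index 4
j=4: u_4=281/600 ∈ [19/44, 23/44) → index 5
j=5: u_5=341/600 ∈ [23/44, 7/11) → index 6
j=6: u_6=401/600 ∈ [7/11, 31/44) → index 7
j=7: u_7=461/600 ∈ [31/44, 19/22) → index 8
j=8: u_8=521/600 ∈ [19/22, 1) → index 9
j=9: u_9=581/600 ∈ [19/22, 1) → index 9

1 2 4 4 5 6 7 8 9 9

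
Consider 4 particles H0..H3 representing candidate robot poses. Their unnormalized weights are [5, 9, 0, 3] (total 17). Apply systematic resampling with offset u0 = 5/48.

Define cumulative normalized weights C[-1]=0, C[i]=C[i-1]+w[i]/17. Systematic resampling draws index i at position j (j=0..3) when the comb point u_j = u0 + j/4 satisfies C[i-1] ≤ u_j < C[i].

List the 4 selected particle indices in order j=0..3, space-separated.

C = [5/17, 14/17, 14/17, 1]
j=0: u_0=5/48 ∈ [0, 5/17) → index 0
j=1: u_1=17/48 ∈ [5/17, 14/17) → index 1
j=2: u_2=29/48 ∈ [5/17, 14/17) → index 1
j=3: u_3=41/48 ∈ [14/17, 1) → index 3

0 1 1 3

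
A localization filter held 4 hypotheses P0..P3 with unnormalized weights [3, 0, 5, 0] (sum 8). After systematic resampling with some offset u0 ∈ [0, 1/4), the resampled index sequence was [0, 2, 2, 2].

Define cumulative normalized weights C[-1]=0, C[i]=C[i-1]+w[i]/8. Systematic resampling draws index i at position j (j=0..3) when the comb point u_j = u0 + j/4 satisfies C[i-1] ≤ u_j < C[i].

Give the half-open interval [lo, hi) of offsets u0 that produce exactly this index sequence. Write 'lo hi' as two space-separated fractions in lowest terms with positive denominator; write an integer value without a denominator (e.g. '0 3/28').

C = [3/8, 3/8, 1, 1]
j=0 picked index 0: u0 ∈ [0, 3/8)
j=1 picked index 2: u0 ∈ [1/8, 3/4)
j=2 picked index 2: u0 ∈ [-1/8, 1/2)
j=3 picked index 2: u0 ∈ [-3/8, 1/4)
intersection: [1/8, 1/4)

1/8 1/4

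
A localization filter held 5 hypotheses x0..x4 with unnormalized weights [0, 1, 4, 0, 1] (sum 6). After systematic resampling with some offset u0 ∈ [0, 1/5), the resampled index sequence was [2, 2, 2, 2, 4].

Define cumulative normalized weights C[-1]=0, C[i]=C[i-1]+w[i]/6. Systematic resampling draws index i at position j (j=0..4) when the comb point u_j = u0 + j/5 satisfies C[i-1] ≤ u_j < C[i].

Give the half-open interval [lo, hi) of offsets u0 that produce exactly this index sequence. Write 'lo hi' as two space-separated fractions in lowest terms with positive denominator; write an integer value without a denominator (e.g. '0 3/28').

C = [0, 1/6, 5/6, 5/6, 1]
j=0 picked index 2: u0 ∈ [1/6, 5/6)
j=1 picked index 2: u0 ∈ [-1/30, 19/30)
j=2 picked index 2: u0 ∈ [-7/30, 13/30)
j=3 picked index 2: u0 ∈ [-13/30, 7/30)
j=4 picked index 4: u0 ∈ [1/30, 1/5)
intersection: [1/6, 1/5)

1/6 1/5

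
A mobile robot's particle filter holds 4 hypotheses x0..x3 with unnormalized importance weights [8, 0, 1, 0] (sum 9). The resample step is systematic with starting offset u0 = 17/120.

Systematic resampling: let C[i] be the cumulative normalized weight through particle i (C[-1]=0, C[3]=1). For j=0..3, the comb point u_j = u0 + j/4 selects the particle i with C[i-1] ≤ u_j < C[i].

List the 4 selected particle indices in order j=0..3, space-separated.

0 0 0 2

C = [8/9, 8/9, 1, 1]
j=0: u_0=17/120 ∈ [0, 8/9) → index 0
j=1: u_1=47/120 ∈ [0, 8/9) → index 0
j=2: u_2=77/120 ∈ [0, 8/9) → index 0
j=3: u_3=107/120 ∈ [8/9, 1) → index 2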